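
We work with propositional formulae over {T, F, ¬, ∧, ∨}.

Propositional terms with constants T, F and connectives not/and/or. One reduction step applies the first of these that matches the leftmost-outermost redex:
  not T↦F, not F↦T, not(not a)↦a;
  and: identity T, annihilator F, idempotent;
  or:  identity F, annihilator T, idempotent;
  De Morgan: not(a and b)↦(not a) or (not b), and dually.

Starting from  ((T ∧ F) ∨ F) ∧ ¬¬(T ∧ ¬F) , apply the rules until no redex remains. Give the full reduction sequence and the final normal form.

Answer: normal form = F  (in 3 steps)

Reduction:
  start: ((T ∧ F) ∨ F) ∧ ¬¬(T ∧ ¬F)
  →1  (T ∧ F) ∧ ¬¬(T ∧ ¬F)
  →2  F ∧ ¬¬(T ∧ ¬F)
  →3  F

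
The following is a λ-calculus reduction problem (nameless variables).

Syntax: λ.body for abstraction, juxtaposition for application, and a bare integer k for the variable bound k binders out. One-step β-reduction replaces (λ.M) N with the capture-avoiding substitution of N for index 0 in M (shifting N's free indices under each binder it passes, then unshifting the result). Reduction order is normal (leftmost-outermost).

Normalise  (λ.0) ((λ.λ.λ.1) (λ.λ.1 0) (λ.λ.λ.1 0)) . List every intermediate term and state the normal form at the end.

  start: (λ.0) ((λ.λ.λ.1) (λ.λ.1 0) (λ.λ.λ.1 0))
  step 1: (λ.λ.λ.1) (λ.λ.1 0) (λ.λ.λ.1 0)
  step 2: (λ.λ.1) (λ.λ.λ.1 0)
  step 3: λ.λ.λ.λ.1 0

Answer: normal form = λ.λ.λ.λ.1 0  (in 3 steps)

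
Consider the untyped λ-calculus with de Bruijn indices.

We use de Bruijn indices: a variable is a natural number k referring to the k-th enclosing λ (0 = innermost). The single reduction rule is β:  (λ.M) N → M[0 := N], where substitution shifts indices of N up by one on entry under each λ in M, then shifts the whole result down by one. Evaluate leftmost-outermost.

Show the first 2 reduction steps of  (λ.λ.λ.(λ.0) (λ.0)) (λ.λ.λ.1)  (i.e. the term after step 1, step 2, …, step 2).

  start: (λ.λ.λ.(λ.0) (λ.0)) (λ.λ.λ.1)
  [1] λ.λ.(λ.0) (λ.0)
  [2] λ.λ.λ.0

Answer: after 2 steps: λ.λ.λ.0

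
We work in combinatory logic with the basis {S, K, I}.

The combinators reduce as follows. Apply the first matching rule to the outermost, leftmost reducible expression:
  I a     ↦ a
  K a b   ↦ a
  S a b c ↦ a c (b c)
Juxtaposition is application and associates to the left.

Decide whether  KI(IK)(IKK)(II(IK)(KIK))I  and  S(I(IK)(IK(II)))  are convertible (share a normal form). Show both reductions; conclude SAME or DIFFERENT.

Term A:
  start: KI(IK)(IKK)(II(IK)(KIK))I
  step 1: I(IKK)(II(IK)(KIK))I
  step 2: IKK(II(IK)(KIK))I
  step 3: KK(II(IK)(KIK))I
  step 4: KI

Term B:
  start: S(I(IK)(IK(II)))
  step 1: S(IK(IK(II)))
  step 2: S(K(IK(II)))
  step 3: S(K(K(II)))
  step 4: S(K(KI))

Answer: DIFFERENT — A ⇓ KI, B ⇓ S(K(KI))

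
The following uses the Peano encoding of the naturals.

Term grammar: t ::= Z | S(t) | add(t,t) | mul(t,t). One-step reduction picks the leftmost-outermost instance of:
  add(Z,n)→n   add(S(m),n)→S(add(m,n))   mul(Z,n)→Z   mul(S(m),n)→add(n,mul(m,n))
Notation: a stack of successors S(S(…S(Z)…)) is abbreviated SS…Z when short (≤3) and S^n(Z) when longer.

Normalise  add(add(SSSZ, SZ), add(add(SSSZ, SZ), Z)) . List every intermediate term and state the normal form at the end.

  start: add(add(SSSZ, SZ), add(add(SSSZ, SZ), Z))
  →1  add(S(add(SSZ, SZ)), add(add(SSSZ, SZ), Z))
  →2  S(add(add(SSZ, SZ), add(add(SSSZ, SZ), Z)))
  →3  S(add(S(add(SZ, SZ)), add(add(SSSZ, SZ), Z)))
  →4  S(S(add(add(SZ, SZ), add(add(SSSZ, SZ), Z))))
  →5  S(S(add(S(add(Z, SZ)), add(add(SSSZ, SZ), Z))))
  →6  S(S(S(add(add(Z, SZ), add(add(SSSZ, SZ), Z)))))
  →7  S(S(S(add(SZ, add(add(SSSZ, SZ), Z)))))
  →8  S(S(S(S(add(Z, add(add(SSSZ, SZ), Z))))))
  →9  S(S(S(S(add(add(SSSZ, SZ), Z)))))
  →10  S(S(S(S(add(S(add(SSZ, SZ)), Z)))))
  →11  S(S(S(S(S(add(add(SSZ, SZ), Z))))))
  →12  S(S(S(S(S(add(S(add(SZ, SZ)), Z))))))
  →13  S(S(S(S(S(S(add(add(SZ, SZ), Z)))))))
  →14  S(S(S(S(S(S(add(S(add(Z, SZ)), Z)))))))
  →15  S(S(S(S(S(S(S(add(add(Z, SZ), Z))))))))
  →16  S(S(S(S(S(S(S(add(SZ, Z))))))))
  →17  S(S(S(S(S(S(S(S(add(Z, Z)))))))))
  →18  S^8(Z)

Answer: normal form = S^8(Z)  (in 18 steps)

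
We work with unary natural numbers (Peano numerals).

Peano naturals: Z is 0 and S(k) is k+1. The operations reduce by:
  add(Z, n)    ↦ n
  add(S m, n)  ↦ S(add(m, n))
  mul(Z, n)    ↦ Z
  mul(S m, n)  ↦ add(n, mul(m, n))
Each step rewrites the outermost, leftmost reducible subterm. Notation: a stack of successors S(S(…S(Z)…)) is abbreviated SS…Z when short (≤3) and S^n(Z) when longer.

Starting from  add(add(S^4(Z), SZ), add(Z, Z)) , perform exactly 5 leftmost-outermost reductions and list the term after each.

Answer: after 5 steps: S(S(add(S(add(SZ, SZ)), add(Z, Z))))

Reduction:
  start: add(add(S^4(Z), SZ), add(Z, Z))
  step 1: add(S(add(SSSZ, SZ)), add(Z, Z))
  step 2: S(add(add(SSSZ, SZ), add(Z, Z)))
  step 3: S(add(S(add(SSZ, SZ)), add(Z, Z)))
  step 4: S(S(add(add(SSZ, SZ), add(Z, Z))))
  step 5: S(S(add(S(add(SZ, SZ)), add(Z, Z))))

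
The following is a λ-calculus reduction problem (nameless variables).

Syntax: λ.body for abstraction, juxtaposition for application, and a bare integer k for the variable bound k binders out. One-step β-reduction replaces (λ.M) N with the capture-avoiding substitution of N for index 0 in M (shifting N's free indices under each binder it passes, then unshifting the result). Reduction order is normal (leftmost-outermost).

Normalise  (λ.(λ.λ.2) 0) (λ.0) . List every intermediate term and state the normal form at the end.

Answer: normal form = λ.λ.0  (in 2 steps)

Working:
  start: (λ.(λ.λ.2) 0) (λ.0)
  →1  (λ.λ.λ.0) (λ.0)
  →2  λ.λ.0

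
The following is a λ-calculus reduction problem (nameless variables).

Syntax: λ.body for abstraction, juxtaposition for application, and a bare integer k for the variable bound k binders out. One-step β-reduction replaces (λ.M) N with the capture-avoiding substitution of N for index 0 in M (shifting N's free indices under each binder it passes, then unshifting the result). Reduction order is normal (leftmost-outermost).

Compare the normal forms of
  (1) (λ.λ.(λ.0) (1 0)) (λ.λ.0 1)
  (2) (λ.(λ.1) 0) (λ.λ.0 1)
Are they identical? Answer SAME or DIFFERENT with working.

Term A:
  start: (λ.λ.(λ.0) (1 0)) (λ.λ.0 1)
  [1] λ.(λ.0) ((λ.λ.0 1) 0)
  [2] λ.(λ.λ.0 1) 0
  [3] λ.λ.0 1

Term B:
  start: (λ.(λ.1) 0) (λ.λ.0 1)
  [1] (λ.λ.λ.0 1) (λ.λ.0 1)
  [2] λ.λ.0 1

Answer: SAME — A ⇓ λ.λ.0 1, B ⇓ λ.λ.0 1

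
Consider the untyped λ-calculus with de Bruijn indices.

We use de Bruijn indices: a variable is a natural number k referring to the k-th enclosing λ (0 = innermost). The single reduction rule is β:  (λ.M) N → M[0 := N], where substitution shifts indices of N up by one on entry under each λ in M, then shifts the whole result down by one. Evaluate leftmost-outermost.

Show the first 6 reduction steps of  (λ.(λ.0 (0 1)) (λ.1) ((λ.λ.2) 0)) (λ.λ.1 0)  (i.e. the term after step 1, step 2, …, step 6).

  start: (λ.(λ.0 (0 1)) (λ.1) ((λ.λ.2) 0)) (λ.λ.1 0)
  →1  (λ.0 (0 (λ.λ.1 0))) (λ.λ.λ.1 0) ((λ.λ.λ.λ.1 0) (λ.λ.1 0))
  →2  (λ.λ.λ.1 0) ((λ.λ.λ.1 0) (λ.λ.1 0)) ((λ.λ.λ.λ.1 0) (λ.λ.1 0))
  →3  (λ.λ.1 0) ((λ.λ.λ.λ.1 0) (λ.λ.1 0))
  →4  λ.(λ.λ.λ.λ.1 0) (λ.λ.1 0) 0
  →5  λ.(λ.λ.λ.1 0) 0
  →6  λ.λ.λ.1 0

Answer: after 6 steps: λ.λ.λ.1 0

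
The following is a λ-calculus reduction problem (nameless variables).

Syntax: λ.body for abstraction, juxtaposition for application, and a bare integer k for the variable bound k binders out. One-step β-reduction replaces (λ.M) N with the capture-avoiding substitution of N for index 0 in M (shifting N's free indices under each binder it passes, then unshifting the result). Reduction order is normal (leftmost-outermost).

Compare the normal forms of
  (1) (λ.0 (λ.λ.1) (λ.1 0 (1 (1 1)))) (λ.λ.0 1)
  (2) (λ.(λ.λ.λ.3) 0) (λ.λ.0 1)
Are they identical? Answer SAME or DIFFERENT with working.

Answer: DIFFERENT — A ⇓ λ.λ.0 (λ.λ.0 1), B ⇓ λ.λ.λ.λ.0 1

Reduction:
Term A:
  start: (λ.0 (λ.λ.1) (λ.1 0 (1 (1 1)))) (λ.λ.0 1)
  →1  (λ.λ.0 1) (λ.λ.1) (λ.(λ.λ.0 1) 0 ((λ.λ.0 1) ((λ.λ.0 1) (λ.λ.0 1))))
  →2  (λ.0 (λ.λ.1)) (λ.(λ.λ.0 1) 0 ((λ.λ.0 1) ((λ.λ.0 1) (λ.λ.0 1))))
  →3  (λ.(λ.λ.0 1) 0 ((λ.λ.0 1) ((λ.λ.0 1) (λ.λ.0 1)))) (λ.λ.1)
  →4  (λ.λ.0 1) (λ.λ.1) ((λ.λ.0 1) ((λ.λ.0 1) (λ.λ.0 1)))
  →5  (λ.0 (λ.λ.1)) ((λ.λ.0 1) ((λ.λ.0 1) (λ.λ.0 1)))
  →6  (λ.λ.0 1) ((λ.λ.0 1) (λ.λ.0 1)) (λ.λ.1)
  →7  (λ.0 ((λ.λ.0 1) (λ.λ.0 1))) (λ.λ.1)
  →8  (λ.λ.1) ((λ.λ.0 1) (λ.λ.0 1))
  →9  λ.(λ.λ.0 1) (λ.λ.0 1)
  →10  λ.λ.0 (λ.λ.0 1)

Term B:
  start: (λ.(λ.λ.λ.3) 0) (λ.λ.0 1)
  →1  (λ.λ.λ.λ.λ.0 1) (λ.λ.0 1)
  →2  λ.λ.λ.λ.0 1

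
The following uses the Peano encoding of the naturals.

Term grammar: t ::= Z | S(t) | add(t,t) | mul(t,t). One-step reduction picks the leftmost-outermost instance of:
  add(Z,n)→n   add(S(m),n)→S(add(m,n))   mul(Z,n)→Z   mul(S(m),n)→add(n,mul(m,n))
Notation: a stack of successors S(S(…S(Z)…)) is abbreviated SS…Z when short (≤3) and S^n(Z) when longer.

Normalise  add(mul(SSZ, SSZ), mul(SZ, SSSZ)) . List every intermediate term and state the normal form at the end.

  start: add(mul(SSZ, SSZ), mul(SZ, SSSZ))
  step 1: add(add(SSZ, mul(SZ, SSZ)), mul(SZ, SSSZ))
  step 2: add(S(add(SZ, mul(SZ, SSZ))), mul(SZ, SSSZ))
  step 3: S(add(add(SZ, mul(SZ, SSZ)), mul(SZ, SSSZ)))
  step 4: S(add(S(add(Z, mul(SZ, SSZ))), mul(SZ, SSSZ)))
  step 5: S(S(add(add(Z, mul(SZ, SSZ)), mul(SZ, SSSZ))))
  step 6: S(S(add(mul(SZ, SSZ), mul(SZ, SSSZ))))
  step 7: S(S(add(add(SSZ, mul(Z, SSZ)), mul(SZ, SSSZ))))
  step 8: S(S(add(S(add(SZ, mul(Z, SSZ))), mul(SZ, SSSZ))))
  step 9: S(S(S(add(add(SZ, mul(Z, SSZ)), mul(SZ, SSSZ)))))
  step 10: S(S(S(add(S(add(Z, mul(Z, SSZ))), mul(SZ, SSSZ)))))
  step 11: S(S(S(S(add(add(Z, mul(Z, SSZ)), mul(SZ, SSSZ))))))
  step 12: S(S(S(S(add(mul(Z, SSZ), mul(SZ, SSSZ))))))
  step 13: S(S(S(S(add(Z, mul(SZ, SSSZ))))))
  step 14: S(S(S(S(mul(SZ, SSSZ)))))
  step 15: S(S(S(S(add(SSSZ, mul(Z, SSSZ))))))
  step 16: S(S(S(S(S(add(SSZ, mul(Z, SSSZ)))))))
  step 17: S(S(S(S(S(S(add(SZ, mul(Z, SSSZ))))))))
  step 18: S(S(S(S(S(S(S(add(Z, mul(Z, SSSZ)))))))))
  step 19: S(S(S(S(S(S(S(mul(Z, SSSZ))))))))
  step 20: S^7(Z)

Answer: normal form = S^7(Z)  (in 20 steps)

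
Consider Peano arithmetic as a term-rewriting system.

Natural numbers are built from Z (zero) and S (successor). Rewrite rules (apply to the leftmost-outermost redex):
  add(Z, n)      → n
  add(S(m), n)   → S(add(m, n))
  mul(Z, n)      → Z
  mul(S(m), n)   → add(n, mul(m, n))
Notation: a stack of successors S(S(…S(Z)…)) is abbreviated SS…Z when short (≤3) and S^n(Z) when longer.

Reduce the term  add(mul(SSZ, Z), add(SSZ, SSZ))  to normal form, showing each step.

  start: add(mul(SSZ, Z), add(SSZ, SSZ))
  →1  add(add(Z, mul(SZ, Z)), add(SSZ, SSZ))
  →2  add(mul(SZ, Z), add(SSZ, SSZ))
  →3  add(add(Z, mul(Z, Z)), add(SSZ, SSZ))
  →4  add(mul(Z, Z), add(SSZ, SSZ))
  →5  add(Z, add(SSZ, SSZ))
  →6  add(SSZ, SSZ)
  →7  S(add(SZ, SSZ))
  →8  S(S(add(Z, SSZ)))
  →9  S^4(Z)

Answer: normal form = S^4(Z)  (in 9 steps)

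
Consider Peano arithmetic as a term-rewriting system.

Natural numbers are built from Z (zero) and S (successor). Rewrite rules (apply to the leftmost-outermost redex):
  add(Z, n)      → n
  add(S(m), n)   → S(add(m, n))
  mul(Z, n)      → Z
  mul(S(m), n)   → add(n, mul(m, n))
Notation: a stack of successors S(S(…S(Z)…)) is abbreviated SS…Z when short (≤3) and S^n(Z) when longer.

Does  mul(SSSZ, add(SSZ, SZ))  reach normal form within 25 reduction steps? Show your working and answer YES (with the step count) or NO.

  start: mul(SSSZ, add(SSZ, SZ))
  [1] add(add(SSZ, SZ), mul(SSZ, add(SSZ, SZ)))
  [2] add(S(add(SZ, SZ)), mul(SSZ, add(SSZ, SZ)))
  [3] S(add(add(SZ, SZ), mul(SSZ, add(SSZ, SZ))))
  [4] S(add(S(add(Z, SZ)), mul(SSZ, add(SSZ, SZ))))
  [5] S(S(add(add(Z, SZ), mul(SSZ, add(SSZ, SZ)))))
  [6] S(S(add(SZ, mul(SSZ, add(SSZ, SZ)))))
  [7] S(S(S(add(Z, mul(SSZ, add(SSZ, SZ))))))
  [8] S(S(S(mul(SSZ, add(SSZ, SZ)))))
  [9] S(S(S(add(add(SSZ, SZ), mul(SZ, add(SSZ, SZ))))))
  [10] S(S(S(add(S(add(SZ, SZ)), mul(SZ, add(SSZ, SZ))))))
  [11] S(S(S(S(add(add(SZ, SZ), mul(SZ, add(SSZ, SZ)))))))
  [12] S(S(S(S(add(S(add(Z, SZ)), mul(SZ, add(SSZ, SZ)))))))
  [13] S(S(S(S(S(add(add(Z, SZ), mul(SZ, add(SSZ, SZ))))))))
  [14] S(S(S(S(S(add(SZ, mul(SZ, add(SSZ, SZ))))))))
  [15] S(S(S(S(S(S(add(Z, mul(SZ, add(SSZ, SZ)))))))))
  [16] S(S(S(S(S(S(mul(SZ, add(SSZ, SZ))))))))
  [17] S(S(S(S(S(S(add(add(SSZ, SZ), mul(Z, add(SSZ, SZ)))))))))
  [18] S(S(S(S(S(S(add(S(add(SZ, SZ)), mul(Z, add(SSZ, SZ)))))))))
  [19] S(S(S(S(S(S(S(add(add(SZ, SZ), mul(Z, add(SSZ, SZ))))))))))
  [20] S(S(S(S(S(S(S(add(S(add(Z, SZ)), mul(Z, add(SSZ, SZ))))))))))
  [21] S(S(S(S(S(S(S(S(add(add(Z, SZ), mul(Z, add(SSZ, SZ)))))))))))
  [22] S(S(S(S(S(S(S(S(add(SZ, mul(Z, add(SSZ, SZ)))))))))))
  [23] S(S(S(S(S(S(S(S(S(add(Z, mul(Z, add(SSZ, SZ))))))))))))
  [24] S(S(S(S(S(S(S(S(S(mul(Z, add(SSZ, SZ)))))))))))
  [25] S^9(Z)

Answer: YES — reaches normal form S^9(Z) in 25 ≤ 25 steps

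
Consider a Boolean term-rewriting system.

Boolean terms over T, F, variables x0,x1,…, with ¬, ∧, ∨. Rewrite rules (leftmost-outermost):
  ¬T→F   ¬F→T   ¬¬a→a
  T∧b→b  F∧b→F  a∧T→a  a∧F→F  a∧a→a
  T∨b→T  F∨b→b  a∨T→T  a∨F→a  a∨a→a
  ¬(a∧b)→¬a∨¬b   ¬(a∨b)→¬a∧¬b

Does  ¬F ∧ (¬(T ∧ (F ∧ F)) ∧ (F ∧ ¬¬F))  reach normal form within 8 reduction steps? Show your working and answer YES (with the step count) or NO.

Answer: NO — after 8 steps the term is T ∧ (F ∧ ¬¬F), not yet normal

Working:
  start: ¬F ∧ (¬(T ∧ (F ∧ F)) ∧ (F ∧ ¬¬F))
  [1] T ∧ (¬(T ∧ (F ∧ F)) ∧ (F ∧ ¬¬F))
  [2] ¬(T ∧ (F ∧ F)) ∧ (F ∧ ¬¬F)
  [3] (¬T ∨ ¬(F ∧ F)) ∧ (F ∧ ¬¬F)
  [4] (F ∨ ¬(F ∧ F)) ∧ (F ∧ ¬¬F)
  [5] ¬(F ∧ F) ∧ (F ∧ ¬¬F)
  [6] (¬F ∨ ¬F) ∧ (F ∧ ¬¬F)
  [7] ¬F ∧ (F ∧ ¬¬F)
  [8] T ∧ (F ∧ ¬¬F)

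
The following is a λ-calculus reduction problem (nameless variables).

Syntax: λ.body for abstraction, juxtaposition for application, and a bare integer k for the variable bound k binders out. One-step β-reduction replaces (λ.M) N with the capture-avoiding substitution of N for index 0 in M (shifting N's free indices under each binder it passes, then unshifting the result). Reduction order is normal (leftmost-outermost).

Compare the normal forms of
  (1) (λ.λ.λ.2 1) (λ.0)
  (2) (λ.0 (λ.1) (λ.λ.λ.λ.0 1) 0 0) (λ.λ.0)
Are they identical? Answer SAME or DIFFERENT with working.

Answer: DIFFERENT — A ⇓ λ.λ.1, B ⇓ λ.λ.0 1

Reduction:
Term A:
  start: (λ.λ.λ.2 1) (λ.0)
  →1  λ.λ.(λ.0) 1
  →2  λ.λ.1

Term B:
  start: (λ.0 (λ.1) (λ.λ.λ.λ.0 1) 0 0) (λ.λ.0)
  →1  (λ.λ.0) (λ.λ.λ.0) (λ.λ.λ.λ.0 1) (λ.λ.0) (λ.λ.0)
  →2  (λ.0) (λ.λ.λ.λ.0 1) (λ.λ.0) (λ.λ.0)
  →3  (λ.λ.λ.λ.0 1) (λ.λ.0) (λ.λ.0)
  →4  (λ.λ.λ.0 1) (λ.λ.0)
  →5  λ.λ.0 1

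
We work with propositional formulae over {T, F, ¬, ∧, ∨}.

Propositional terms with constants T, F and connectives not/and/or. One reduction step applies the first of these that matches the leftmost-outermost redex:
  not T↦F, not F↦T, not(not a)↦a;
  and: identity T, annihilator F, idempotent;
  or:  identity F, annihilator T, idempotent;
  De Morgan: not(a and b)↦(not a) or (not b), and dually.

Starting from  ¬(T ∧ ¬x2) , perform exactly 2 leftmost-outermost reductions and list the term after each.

Answer: after 2 steps: F ∨ ¬¬x2

Working:
  start: ¬(T ∧ ¬x2)
  step 1: ¬T ∨ ¬¬x2
  step 2: F ∨ ¬¬x2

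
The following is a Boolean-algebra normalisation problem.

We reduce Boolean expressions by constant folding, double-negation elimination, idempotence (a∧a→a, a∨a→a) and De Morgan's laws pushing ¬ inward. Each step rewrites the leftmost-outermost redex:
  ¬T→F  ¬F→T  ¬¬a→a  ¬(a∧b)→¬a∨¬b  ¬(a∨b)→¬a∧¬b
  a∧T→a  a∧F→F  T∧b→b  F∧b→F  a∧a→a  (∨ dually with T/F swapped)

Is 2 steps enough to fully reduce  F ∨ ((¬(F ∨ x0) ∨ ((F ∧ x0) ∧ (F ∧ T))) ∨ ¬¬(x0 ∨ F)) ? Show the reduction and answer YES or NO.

  start: F ∨ ((¬(F ∨ x0) ∨ ((F ∧ x0) ∧ (F ∧ T))) ∨ ¬¬(x0 ∨ F))
  step 1: (¬(F ∨ x0) ∨ ((F ∧ x0) ∧ (F ∧ T))) ∨ ¬¬(x0 ∨ F)
  step 2: ((¬F ∧ ¬x0) ∨ ((F ∧ x0) ∧ (F ∧ T))) ∨ ¬¬(x0 ∨ F)

Answer: NO — after 2 steps the term is ((¬F ∧ ¬x0) ∨ ((F ∧ x0) ∧ (F ∧ T))) ∨ ¬¬(x0 ∨ F), not yet normal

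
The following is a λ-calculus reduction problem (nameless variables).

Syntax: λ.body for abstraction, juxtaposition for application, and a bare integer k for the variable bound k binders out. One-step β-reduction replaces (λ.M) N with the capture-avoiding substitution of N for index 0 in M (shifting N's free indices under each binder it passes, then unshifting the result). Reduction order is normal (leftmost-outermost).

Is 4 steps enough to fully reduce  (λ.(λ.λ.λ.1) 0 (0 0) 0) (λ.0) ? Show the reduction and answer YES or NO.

Answer: NO — after 4 steps the term is (λ.0) (λ.0), not yet normal

Reduction:
  start: (λ.(λ.λ.λ.1) 0 (0 0) 0) (λ.0)
  [1] (λ.λ.λ.1) (λ.0) ((λ.0) (λ.0)) (λ.0)
  [2] (λ.λ.1) ((λ.0) (λ.0)) (λ.0)
  [3] (λ.(λ.0) (λ.0)) (λ.0)
  [4] (λ.0) (λ.0)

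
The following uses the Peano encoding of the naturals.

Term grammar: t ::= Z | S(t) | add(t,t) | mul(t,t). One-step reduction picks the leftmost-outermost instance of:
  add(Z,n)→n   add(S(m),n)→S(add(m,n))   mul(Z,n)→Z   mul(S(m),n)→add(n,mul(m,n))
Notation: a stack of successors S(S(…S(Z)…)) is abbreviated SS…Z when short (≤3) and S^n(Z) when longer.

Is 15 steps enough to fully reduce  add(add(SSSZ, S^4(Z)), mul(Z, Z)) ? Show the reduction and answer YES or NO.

Answer: YES — reaches normal form S^7(Z) in 13 ≤ 15 steps

Reduction:
  start: add(add(SSSZ, S^4(Z)), mul(Z, Z))
  [1] add(S(add(SSZ, S^4(Z))), mul(Z, Z))
  [2] S(add(add(SSZ, S^4(Z)), mul(Z, Z)))
  [3] S(add(S(add(SZ, S^4(Z))), mul(Z, Z)))
  [4] S(S(add(add(SZ, S^4(Z)), mul(Z, Z))))
  [5] S(S(add(S(add(Z, S^4(Z))), mul(Z, Z))))
  [6] S(S(S(add(add(Z, S^4(Z)), mul(Z, Z)))))
  [7] S(S(S(add(S^4(Z), mul(Z, Z)))))
  [8] S(S(S(S(add(SSSZ, mul(Z, Z))))))
  [9] S(S(S(S(S(add(SSZ, mul(Z, Z)))))))
  [10] S(S(S(S(S(S(add(SZ, mul(Z, Z))))))))
  [11] S(S(S(S(S(S(S(add(Z, mul(Z, Z)))))))))
  [12] S(S(S(S(S(S(S(mul(Z, Z))))))))
  [13] S^7(Z)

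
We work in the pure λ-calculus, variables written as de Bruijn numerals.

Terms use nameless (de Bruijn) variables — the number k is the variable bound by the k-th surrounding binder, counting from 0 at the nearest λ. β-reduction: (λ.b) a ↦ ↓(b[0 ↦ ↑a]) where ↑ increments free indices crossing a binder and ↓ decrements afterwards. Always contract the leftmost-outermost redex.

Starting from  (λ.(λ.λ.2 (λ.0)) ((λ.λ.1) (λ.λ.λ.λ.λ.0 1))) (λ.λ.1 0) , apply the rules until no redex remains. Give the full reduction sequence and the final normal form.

Answer: normal form = λ.λ.0  (in 4 steps)

Working:
  start: (λ.(λ.λ.2 (λ.0)) ((λ.λ.1) (λ.λ.λ.λ.λ.0 1))) (λ.λ.1 0)
  step 1: (λ.λ.(λ.λ.1 0) (λ.0)) ((λ.λ.1) (λ.λ.λ.λ.λ.0 1))
  step 2: λ.(λ.λ.1 0) (λ.0)
  step 3: λ.λ.(λ.0) 0
  step 4: λ.λ.0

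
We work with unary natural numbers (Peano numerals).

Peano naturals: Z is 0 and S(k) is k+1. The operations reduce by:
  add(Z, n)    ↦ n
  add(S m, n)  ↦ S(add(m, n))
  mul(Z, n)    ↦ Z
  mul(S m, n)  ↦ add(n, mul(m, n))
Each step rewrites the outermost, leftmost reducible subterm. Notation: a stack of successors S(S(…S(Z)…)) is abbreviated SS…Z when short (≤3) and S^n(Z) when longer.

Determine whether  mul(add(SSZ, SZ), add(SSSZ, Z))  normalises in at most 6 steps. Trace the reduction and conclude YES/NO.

  start: mul(add(SSZ, SZ), add(SSSZ, Z))
  step 1: mul(S(add(SZ, SZ)), add(SSSZ, Z))
  step 2: add(add(SSSZ, Z), mul(add(SZ, SZ), add(SSSZ, Z)))
  step 3: add(S(add(SSZ, Z)), mul(add(SZ, SZ), add(SSSZ, Z)))
  step 4: S(add(add(SSZ, Z), mul(add(SZ, SZ), add(SSSZ, Z))))
  step 5: S(add(S(add(SZ, Z)), mul(add(SZ, SZ), add(SSSZ, Z))))
  step 6: S(S(add(add(SZ, Z), mul(add(SZ, SZ), add(SSSZ, Z)))))

Answer: NO — after 6 steps the term is S(S(add(add(SZ, Z), mul(add(SZ, SZ), add(SSSZ, Z))))), not yet normal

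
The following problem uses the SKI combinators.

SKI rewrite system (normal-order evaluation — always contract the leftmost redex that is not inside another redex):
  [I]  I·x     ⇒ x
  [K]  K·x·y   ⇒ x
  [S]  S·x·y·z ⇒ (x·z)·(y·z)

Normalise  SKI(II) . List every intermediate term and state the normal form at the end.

Answer: normal form = I  (in 3 steps)

Derivation:
  start: SKI(II)
  →1  K(II)(I(II))
  →2  II
  →3  I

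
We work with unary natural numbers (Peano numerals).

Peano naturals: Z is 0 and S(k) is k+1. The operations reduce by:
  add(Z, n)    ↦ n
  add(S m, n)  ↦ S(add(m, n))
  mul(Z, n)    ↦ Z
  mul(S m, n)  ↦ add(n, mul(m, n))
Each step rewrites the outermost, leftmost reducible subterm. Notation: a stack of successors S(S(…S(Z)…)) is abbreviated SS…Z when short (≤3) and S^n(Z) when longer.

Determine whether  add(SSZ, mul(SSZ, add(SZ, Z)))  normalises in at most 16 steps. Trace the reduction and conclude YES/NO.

Answer: YES — reaches normal form S^4(Z) in 14 ≤ 16 steps

Derivation:
  start: add(SSZ, mul(SSZ, add(SZ, Z)))
  [1] S(add(SZ, mul(SSZ, add(SZ, Z))))
  [2] S(S(add(Z, mul(SSZ, add(SZ, Z)))))
  [3] S(S(mul(SSZ, add(SZ, Z))))
  [4] S(S(add(add(SZ, Z), mul(SZ, add(SZ, Z)))))
  [5] S(S(add(S(add(Z, Z)), mul(SZ, add(SZ, Z)))))
  [6] S(S(S(add(add(Z, Z), mul(SZ, add(SZ, Z))))))
  [7] S(S(S(add(Z, mul(SZ, add(SZ, Z))))))
  [8] S(S(S(mul(SZ, add(SZ, Z)))))
  [9] S(S(S(add(add(SZ, Z), mul(Z, add(SZ, Z))))))
  [10] S(S(S(add(S(add(Z, Z)), mul(Z, add(SZ, Z))))))
  [11] S(S(S(S(add(add(Z, Z), mul(Z, add(SZ, Z)))))))
  [12] S(S(S(S(add(Z, mul(Z, add(SZ, Z)))))))
  [13] S(S(S(S(mul(Z, add(SZ, Z))))))
  [14] S^4(Z)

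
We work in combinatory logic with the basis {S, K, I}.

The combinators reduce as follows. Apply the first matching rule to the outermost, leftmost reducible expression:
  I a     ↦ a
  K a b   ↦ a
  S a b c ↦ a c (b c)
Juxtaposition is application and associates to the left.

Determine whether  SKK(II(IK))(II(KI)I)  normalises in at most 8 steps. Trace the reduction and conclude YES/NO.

Answer: YES — reaches normal form KI in 8 ≤ 8 steps

Working:
  start: SKK(II(IK))(II(KI)I)
  →1  K(II(IK))(K(II(IK)))(II(KI)I)
  →2  II(IK)(II(KI)I)
  →3  I(IK)(II(KI)I)
  →4  IK(II(KI)I)
  →5  K(II(KI)I)
  →6  K(I(KI)I)
  →7  K(KII)
  →8  KI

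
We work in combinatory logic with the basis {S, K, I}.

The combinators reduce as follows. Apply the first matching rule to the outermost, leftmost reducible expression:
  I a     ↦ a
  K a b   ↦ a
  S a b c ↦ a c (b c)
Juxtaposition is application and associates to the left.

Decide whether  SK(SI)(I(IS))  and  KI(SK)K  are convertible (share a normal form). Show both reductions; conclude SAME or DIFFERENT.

Answer: DIFFERENT — A ⇓ S, B ⇓ K

Working:
Term A:
  start: SK(SI)(I(IS))
  step 1: K(I(IS))(SI(I(IS)))
  step 2: I(IS)
  step 3: IS
  step 4: S

Term B:
  start: KI(SK)K
  step 1: IK
  step 2: K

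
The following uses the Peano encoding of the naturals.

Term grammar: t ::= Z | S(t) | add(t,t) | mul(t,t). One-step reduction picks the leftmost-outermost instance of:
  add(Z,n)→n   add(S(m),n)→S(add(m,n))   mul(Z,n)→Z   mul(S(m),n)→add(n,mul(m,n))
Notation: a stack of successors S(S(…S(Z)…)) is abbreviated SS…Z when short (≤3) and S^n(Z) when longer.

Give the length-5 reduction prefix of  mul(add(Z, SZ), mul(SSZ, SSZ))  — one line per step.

  start: mul(add(Z, SZ), mul(SSZ, SSZ))
  step 1: mul(SZ, mul(SSZ, SSZ))
  step 2: add(mul(SSZ, SSZ), mul(Z, mul(SSZ, SSZ)))
  step 3: add(add(SSZ, mul(SZ, SSZ)), mul(Z, mul(SSZ, SSZ)))
  step 4: add(S(add(SZ, mul(SZ, SSZ))), mul(Z, mul(SSZ, SSZ)))
  step 5: S(add(add(SZ, mul(SZ, SSZ)), mul(Z, mul(SSZ, SSZ))))

Answer: after 5 steps: S(add(add(SZ, mul(SZ, SSZ)), mul(Z, mul(SSZ, SSZ))))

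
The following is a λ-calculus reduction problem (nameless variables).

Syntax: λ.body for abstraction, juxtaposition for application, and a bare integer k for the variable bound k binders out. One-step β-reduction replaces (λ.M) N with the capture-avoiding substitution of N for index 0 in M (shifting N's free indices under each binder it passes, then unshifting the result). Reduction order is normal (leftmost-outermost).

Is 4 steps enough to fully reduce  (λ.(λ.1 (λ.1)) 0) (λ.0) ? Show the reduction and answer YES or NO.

Answer: YES — reaches normal form λ.λ.0 in 3 ≤ 4 steps

Derivation:
  start: (λ.(λ.1 (λ.1)) 0) (λ.0)
  step 1: (λ.(λ.0) (λ.1)) (λ.0)
  step 2: (λ.0) (λ.λ.0)
  step 3: λ.λ.0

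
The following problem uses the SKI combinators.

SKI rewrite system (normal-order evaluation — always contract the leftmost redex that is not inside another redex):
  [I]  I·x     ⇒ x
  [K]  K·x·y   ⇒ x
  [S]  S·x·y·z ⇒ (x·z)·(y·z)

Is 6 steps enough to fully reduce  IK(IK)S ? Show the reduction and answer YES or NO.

  start: IK(IK)S
  [1] K(IK)S
  [2] IK
  [3] K

Answer: YES — reaches normal form K in 3 ≤ 6 steps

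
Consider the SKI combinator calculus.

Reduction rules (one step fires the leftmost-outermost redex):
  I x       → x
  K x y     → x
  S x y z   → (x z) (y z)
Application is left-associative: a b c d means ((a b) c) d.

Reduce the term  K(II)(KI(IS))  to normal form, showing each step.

  start: K(II)(KI(IS))
  [1] II
  [2] I

Answer: normal form = I  (in 2 steps)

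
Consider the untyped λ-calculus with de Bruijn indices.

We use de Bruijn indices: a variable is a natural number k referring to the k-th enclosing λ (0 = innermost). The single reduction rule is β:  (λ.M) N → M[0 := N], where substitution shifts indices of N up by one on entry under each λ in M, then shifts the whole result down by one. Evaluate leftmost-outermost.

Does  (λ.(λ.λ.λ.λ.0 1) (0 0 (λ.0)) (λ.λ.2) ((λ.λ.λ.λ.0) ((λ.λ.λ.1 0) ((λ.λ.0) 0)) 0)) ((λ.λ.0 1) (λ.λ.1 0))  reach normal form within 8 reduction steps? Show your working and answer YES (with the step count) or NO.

  start: (λ.(λ.λ.λ.λ.0 1) (0 0 (λ.0)) (λ.λ.2) ((λ.λ.λ.λ.0) ((λ.λ.λ.1 0) ((λ.λ.0) 0)) 0)) ((λ.λ.0 1) (λ.λ.1 0))
  [1] (λ.λ.λ.λ.0 1) ((λ.λ.0 1) (λ.λ.1 0) ((λ.λ.0 1) (λ.λ.1 0)) (λ.0)) (λ.λ.(λ.λ.0 1) (λ.λ.1 0)) ((λ.λ.λ.λ.0) ((λ.λ.λ.1 0) ((λ.λ.0) ((λ.λ.0 1) (λ.λ.1 0)))) ((λ.λ.0 1) (λ.λ.1 0)))
  [2] (λ.λ.λ.0 1) (λ.λ.(λ.λ.0 1) (λ.λ.1 0)) ((λ.λ.λ.λ.0) ((λ.λ.λ.1 0) ((λ.λ.0) ((λ.λ.0 1) (λ.λ.1 0)))) ((λ.λ.0 1) (λ.λ.1 0)))
  [3] (λ.λ.0 1) ((λ.λ.λ.λ.0) ((λ.λ.λ.1 0) ((λ.λ.0) ((λ.λ.0 1) (λ.λ.1 0)))) ((λ.λ.0 1) (λ.λ.1 0)))
  [4] λ.0 ((λ.λ.λ.λ.0) ((λ.λ.λ.1 0) ((λ.λ.0) ((λ.λ.0 1) (λ.λ.1 0)))) ((λ.λ.0 1) (λ.λ.1 0)))
  [5] λ.0 ((λ.λ.λ.0) ((λ.λ.0 1) (λ.λ.1 0)))
  [6] λ.0 (λ.λ.0)

Answer: YES — reaches normal form λ.0 (λ.λ.0) in 6 ≤ 8 steps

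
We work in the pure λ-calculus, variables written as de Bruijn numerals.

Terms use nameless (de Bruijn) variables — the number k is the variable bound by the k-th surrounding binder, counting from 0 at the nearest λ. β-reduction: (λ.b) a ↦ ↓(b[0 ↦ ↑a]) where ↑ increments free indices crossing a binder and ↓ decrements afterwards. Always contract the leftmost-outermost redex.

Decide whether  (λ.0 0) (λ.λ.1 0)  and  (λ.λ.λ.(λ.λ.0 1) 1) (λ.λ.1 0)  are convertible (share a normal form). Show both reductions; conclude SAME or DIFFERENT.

Answer: DIFFERENT — A ⇓ λ.λ.1 0, B ⇓ λ.λ.λ.0 2

Derivation:
Term A:
  start: (λ.0 0) (λ.λ.1 0)
  [1] (λ.λ.1 0) (λ.λ.1 0)
  [2] λ.(λ.λ.1 0) 0
  [3] λ.λ.1 0

Term B:
  start: (λ.λ.λ.(λ.λ.0 1) 1) (λ.λ.1 0)
  [1] λ.λ.(λ.λ.0 1) 1
  [2] λ.λ.λ.0 2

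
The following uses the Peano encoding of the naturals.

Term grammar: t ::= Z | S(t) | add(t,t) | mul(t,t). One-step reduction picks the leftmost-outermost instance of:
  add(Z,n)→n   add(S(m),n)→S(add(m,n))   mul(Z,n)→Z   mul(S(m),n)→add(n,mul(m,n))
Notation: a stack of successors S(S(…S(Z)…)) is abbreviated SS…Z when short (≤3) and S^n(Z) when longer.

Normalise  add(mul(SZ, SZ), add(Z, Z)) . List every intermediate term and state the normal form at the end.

Answer: normal form = SZ  (in 7 steps)

Working:
  start: add(mul(SZ, SZ), add(Z, Z))
  step 1: add(add(SZ, mul(Z, SZ)), add(Z, Z))
  step 2: add(S(add(Z, mul(Z, SZ))), add(Z, Z))
  step 3: S(add(add(Z, mul(Z, SZ)), add(Z, Z)))
  step 4: S(add(mul(Z, SZ), add(Z, Z)))
  step 5: S(add(Z, add(Z, Z)))
  step 6: S(add(Z, Z))
  step 7: SZ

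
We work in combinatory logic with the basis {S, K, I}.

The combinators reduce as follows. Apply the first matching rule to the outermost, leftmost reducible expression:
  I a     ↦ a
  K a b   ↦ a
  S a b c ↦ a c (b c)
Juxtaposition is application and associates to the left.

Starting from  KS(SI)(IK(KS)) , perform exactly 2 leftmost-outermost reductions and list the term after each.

  start: KS(SI)(IK(KS))
  step 1: S(IK(KS))
  step 2: S(K(KS))

Answer: after 2 steps: S(K(KS))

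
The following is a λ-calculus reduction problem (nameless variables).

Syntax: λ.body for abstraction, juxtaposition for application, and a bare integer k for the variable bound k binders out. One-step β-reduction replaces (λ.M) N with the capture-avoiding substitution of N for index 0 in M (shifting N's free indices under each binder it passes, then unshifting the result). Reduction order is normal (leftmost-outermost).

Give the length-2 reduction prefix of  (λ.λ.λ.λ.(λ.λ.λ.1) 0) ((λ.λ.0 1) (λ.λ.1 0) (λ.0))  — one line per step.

  start: (λ.λ.λ.λ.(λ.λ.λ.1) 0) ((λ.λ.0 1) (λ.λ.1 0) (λ.0))
  step 1: λ.λ.λ.(λ.λ.λ.1) 0
  step 2: λ.λ.λ.λ.λ.1

Answer: after 2 steps: λ.λ.λ.λ.λ.1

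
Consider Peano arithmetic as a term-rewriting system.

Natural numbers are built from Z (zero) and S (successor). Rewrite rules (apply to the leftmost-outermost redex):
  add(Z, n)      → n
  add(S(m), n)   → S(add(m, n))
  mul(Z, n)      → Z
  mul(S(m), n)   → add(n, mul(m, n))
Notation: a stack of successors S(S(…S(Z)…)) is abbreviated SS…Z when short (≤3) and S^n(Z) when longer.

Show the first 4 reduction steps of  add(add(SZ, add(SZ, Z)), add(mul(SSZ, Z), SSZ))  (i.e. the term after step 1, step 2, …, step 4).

  start: add(add(SZ, add(SZ, Z)), add(mul(SSZ, Z), SSZ))
  →1  add(S(add(Z, add(SZ, Z))), add(mul(SSZ, Z), SSZ))
  →2  S(add(add(Z, add(SZ, Z)), add(mul(SSZ, Z), SSZ)))
  →3  S(add(add(SZ, Z), add(mul(SSZ, Z), SSZ)))
  →4  S(add(S(add(Z, Z)), add(mul(SSZ, Z), SSZ)))

Answer: after 4 steps: S(add(S(add(Z, Z)), add(mul(SSZ, Z), SSZ)))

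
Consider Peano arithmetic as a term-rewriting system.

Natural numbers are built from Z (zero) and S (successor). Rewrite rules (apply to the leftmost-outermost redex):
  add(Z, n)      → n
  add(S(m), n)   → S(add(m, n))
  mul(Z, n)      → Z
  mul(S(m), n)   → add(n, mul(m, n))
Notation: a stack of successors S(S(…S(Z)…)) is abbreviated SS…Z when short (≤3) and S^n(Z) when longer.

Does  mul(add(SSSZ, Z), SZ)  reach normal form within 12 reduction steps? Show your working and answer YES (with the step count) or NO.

  start: mul(add(SSSZ, Z), SZ)
  →1  mul(S(add(SSZ, Z)), SZ)
  →2  add(SZ, mul(add(SSZ, Z), SZ))
  →3  S(add(Z, mul(add(SSZ, Z), SZ)))
  →4  S(mul(add(SSZ, Z), SZ))
  →5  S(mul(S(add(SZ, Z)), SZ))
  →6  S(add(SZ, mul(add(SZ, Z), SZ)))
  →7  S(S(add(Z, mul(add(SZ, Z), SZ))))
  →8  S(S(mul(add(SZ, Z), SZ)))
  →9  S(S(mul(S(add(Z, Z)), SZ)))
  →10  S(S(add(SZ, mul(add(Z, Z), SZ))))
  →11  S(S(S(add(Z, mul(add(Z, Z), SZ)))))
  →12  S(S(S(mul(add(Z, Z), SZ))))

Answer: NO — after 12 steps the term is S(S(S(mul(add(Z, Z), SZ)))), not yet normal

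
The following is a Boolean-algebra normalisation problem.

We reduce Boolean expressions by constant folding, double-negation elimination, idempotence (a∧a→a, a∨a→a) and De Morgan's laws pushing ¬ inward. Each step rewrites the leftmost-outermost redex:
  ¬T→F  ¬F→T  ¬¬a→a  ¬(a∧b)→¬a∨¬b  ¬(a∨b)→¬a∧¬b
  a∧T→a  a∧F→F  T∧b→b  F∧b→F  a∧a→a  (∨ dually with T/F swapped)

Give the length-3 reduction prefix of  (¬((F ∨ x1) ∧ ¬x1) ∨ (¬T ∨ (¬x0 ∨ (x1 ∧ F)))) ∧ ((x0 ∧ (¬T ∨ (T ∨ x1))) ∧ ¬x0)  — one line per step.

Answer: after 3 steps: (((T ∧ ¬x1) ∨ ¬¬x1) ∨ (¬T ∨ (¬x0 ∨ (x1 ∧ F)))) ∧ ((x0 ∧ (¬T ∨ (T ∨ x1))) ∧ ¬x0)

Working:
  start: (¬((F ∨ x1) ∧ ¬x1) ∨ (¬T ∨ (¬x0 ∨ (x1 ∧ F)))) ∧ ((x0 ∧ (¬T ∨ (T ∨ x1))) ∧ ¬x0)
  →1  ((¬(F ∨ x1) ∨ ¬¬x1) ∨ (¬T ∨ (¬x0 ∨ (x1 ∧ F)))) ∧ ((x0 ∧ (¬T ∨ (T ∨ x1))) ∧ ¬x0)
  →2  (((¬F ∧ ¬x1) ∨ ¬¬x1) ∨ (¬T ∨ (¬x0 ∨ (x1 ∧ F)))) ∧ ((x0 ∧ (¬T ∨ (T ∨ x1))) ∧ ¬x0)
  →3  (((T ∧ ¬x1) ∨ ¬¬x1) ∨ (¬T ∨ (¬x0 ∨ (x1 ∧ F)))) ∧ ((x0 ∧ (¬T ∨ (T ∨ x1))) ∧ ¬x0)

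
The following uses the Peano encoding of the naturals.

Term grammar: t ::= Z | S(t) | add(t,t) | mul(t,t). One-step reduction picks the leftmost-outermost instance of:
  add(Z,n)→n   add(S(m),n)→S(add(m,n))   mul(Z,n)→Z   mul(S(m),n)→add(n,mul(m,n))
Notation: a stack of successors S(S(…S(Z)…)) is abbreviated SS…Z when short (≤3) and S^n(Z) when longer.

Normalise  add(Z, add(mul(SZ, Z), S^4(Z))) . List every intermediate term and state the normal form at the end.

Answer: normal form = S^4(Z)  (in 5 steps)

Working:
  start: add(Z, add(mul(SZ, Z), S^4(Z)))
  step 1: add(mul(SZ, Z), S^4(Z))
  step 2: add(add(Z, mul(Z, Z)), S^4(Z))
  step 3: add(mul(Z, Z), S^4(Z))
  step 4: add(Z, S^4(Z))
  step 5: S^4(Z)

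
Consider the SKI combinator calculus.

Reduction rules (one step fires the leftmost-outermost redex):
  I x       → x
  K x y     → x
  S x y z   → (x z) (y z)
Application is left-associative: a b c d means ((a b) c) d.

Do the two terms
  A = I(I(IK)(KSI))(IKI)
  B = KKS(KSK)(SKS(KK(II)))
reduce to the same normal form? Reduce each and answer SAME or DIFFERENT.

Term A:
  start: I(I(IK)(KSI))(IKI)
  [1] I(IK)(KSI)(IKI)
  [2] IK(KSI)(IKI)
  [3] K(KSI)(IKI)
  [4] KSI
  [5] S

Term B:
  start: KKS(KSK)(SKS(KK(II)))
  [1] K(KSK)(SKS(KK(II)))
  [2] KSK
  [3] S

Answer: SAME — A ⇓ S, B ⇓ S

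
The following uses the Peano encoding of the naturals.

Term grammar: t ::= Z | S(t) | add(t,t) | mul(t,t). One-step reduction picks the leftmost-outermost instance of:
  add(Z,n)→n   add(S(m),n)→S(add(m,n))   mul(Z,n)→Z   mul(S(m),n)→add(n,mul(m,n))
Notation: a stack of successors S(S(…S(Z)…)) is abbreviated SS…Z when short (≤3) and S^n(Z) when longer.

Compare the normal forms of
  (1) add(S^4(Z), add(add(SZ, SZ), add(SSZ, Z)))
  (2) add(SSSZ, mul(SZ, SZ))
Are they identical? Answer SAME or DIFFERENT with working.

Term A:
  start: add(S^4(Z), add(add(SZ, SZ), add(SSZ, Z)))
  step 1: S(add(SSSZ, add(add(SZ, SZ), add(SSZ, Z))))
  step 2: S(S(add(SSZ, add(add(SZ, SZ), add(SSZ, Z)))))
  step 3: S(S(S(add(SZ, add(add(SZ, SZ), add(SSZ, Z))))))
  step 4: S(S(S(S(add(Z, add(add(SZ, SZ), add(SSZ, Z)))))))
  step 5: S(S(S(S(add(add(SZ, SZ), add(SSZ, Z))))))
  step 6: S(S(S(S(add(S(add(Z, SZ)), add(SSZ, Z))))))
  step 7: S(S(S(S(S(add(add(Z, SZ), add(SSZ, Z)))))))
  step 8: S(S(S(S(S(add(SZ, add(SSZ, Z)))))))
  step 9: S(S(S(S(S(S(add(Z, add(SSZ, Z))))))))
  step 10: S(S(S(S(S(S(add(SSZ, Z)))))))
  step 11: S(S(S(S(S(S(S(add(SZ, Z))))))))
  step 12: S(S(S(S(S(S(S(S(add(Z, Z)))))))))
  step 13: S^8(Z)

Term B:
  start: add(SSSZ, mul(SZ, SZ))
  step 1: S(add(SSZ, mul(SZ, SZ)))
  step 2: S(S(add(SZ, mul(SZ, SZ))))
  step 3: S(S(S(add(Z, mul(SZ, SZ)))))
  step 4: S(S(S(mul(SZ, SZ))))
  step 5: S(S(S(add(SZ, mul(Z, SZ)))))
  step 6: S(S(S(S(add(Z, mul(Z, SZ))))))
  step 7: S(S(S(S(mul(Z, SZ)))))
  step 8: S^4(Z)

Answer: DIFFERENT — A ⇓ S^8(Z), B ⇓ S^4(Z)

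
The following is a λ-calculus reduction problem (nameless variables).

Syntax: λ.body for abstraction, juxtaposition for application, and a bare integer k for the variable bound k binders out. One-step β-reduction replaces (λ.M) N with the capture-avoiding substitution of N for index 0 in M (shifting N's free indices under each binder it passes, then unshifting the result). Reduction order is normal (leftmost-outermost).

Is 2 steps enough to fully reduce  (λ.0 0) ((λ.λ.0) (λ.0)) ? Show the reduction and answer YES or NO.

  start: (λ.0 0) ((λ.λ.0) (λ.0))
  step 1: (λ.λ.0) (λ.0) ((λ.λ.0) (λ.0))
  step 2: (λ.0) ((λ.λ.0) (λ.0))

Answer: NO — after 2 steps the term is (λ.0) ((λ.λ.0) (λ.0)), not yet normal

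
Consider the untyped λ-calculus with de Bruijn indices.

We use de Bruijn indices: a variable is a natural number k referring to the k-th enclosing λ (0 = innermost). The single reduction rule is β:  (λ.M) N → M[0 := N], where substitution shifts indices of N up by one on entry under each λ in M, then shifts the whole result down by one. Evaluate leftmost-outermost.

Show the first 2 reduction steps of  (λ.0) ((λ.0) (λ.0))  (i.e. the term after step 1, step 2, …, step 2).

Answer: after 2 steps: λ.0

Derivation:
  start: (λ.0) ((λ.0) (λ.0))
  step 1: (λ.0) (λ.0)
  step 2: λ.0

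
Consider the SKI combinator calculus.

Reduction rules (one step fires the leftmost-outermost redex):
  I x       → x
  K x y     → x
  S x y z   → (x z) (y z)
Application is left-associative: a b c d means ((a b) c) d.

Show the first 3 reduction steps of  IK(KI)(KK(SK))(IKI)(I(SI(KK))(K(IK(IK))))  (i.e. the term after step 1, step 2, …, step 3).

Answer: after 3 steps: I(I(SI(KK))(K(IK(IK))))

Reduction:
  start: IK(KI)(KK(SK))(IKI)(I(SI(KK))(K(IK(IK))))
  →1  K(KI)(KK(SK))(IKI)(I(SI(KK))(K(IK(IK))))
  →2  KI(IKI)(I(SI(KK))(K(IK(IK))))
  →3  I(I(SI(KK))(K(IK(IK))))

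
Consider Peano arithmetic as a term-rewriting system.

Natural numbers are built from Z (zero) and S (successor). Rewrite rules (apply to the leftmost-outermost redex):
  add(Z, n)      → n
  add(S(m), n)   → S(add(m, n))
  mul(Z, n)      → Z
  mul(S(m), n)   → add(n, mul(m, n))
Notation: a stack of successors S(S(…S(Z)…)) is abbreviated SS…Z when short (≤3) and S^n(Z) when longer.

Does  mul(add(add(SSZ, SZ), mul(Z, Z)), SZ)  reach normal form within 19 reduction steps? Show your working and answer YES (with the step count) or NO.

Answer: YES — reaches normal form SSSZ in 18 ≤ 19 steps

Reduction:
  start: mul(add(add(SSZ, SZ), mul(Z, Z)), SZ)
  step 1: mul(add(S(add(SZ, SZ)), mul(Z, Z)), SZ)
  step 2: mul(S(add(add(SZ, SZ), mul(Z, Z))), SZ)
  step 3: add(SZ, mul(add(add(SZ, SZ), mul(Z, Z)), SZ))
  step 4: S(add(Z, mul(add(add(SZ, SZ), mul(Z, Z)), SZ)))
  step 5: S(mul(add(add(SZ, SZ), mul(Z, Z)), SZ))
  step 6: S(mul(add(S(add(Z, SZ)), mul(Z, Z)), SZ))
  step 7: S(mul(S(add(add(Z, SZ), mul(Z, Z))), SZ))
  step 8: S(add(SZ, mul(add(add(Z, SZ), mul(Z, Z)), SZ)))
  step 9: S(S(add(Z, mul(add(add(Z, SZ), mul(Z, Z)), SZ))))
  step 10: S(S(mul(add(add(Z, SZ), mul(Z, Z)), SZ)))
  step 11: S(S(mul(add(SZ, mul(Z, Z)), SZ)))
  step 12: S(S(mul(S(add(Z, mul(Z, Z))), SZ)))
  step 13: S(S(add(SZ, mul(add(Z, mul(Z, Z)), SZ))))
  step 14: S(S(S(add(Z, mul(add(Z, mul(Z, Z)), SZ)))))
  step 15: S(S(S(mul(add(Z, mul(Z, Z)), SZ))))
  step 16: S(S(S(mul(mul(Z, Z), SZ))))
  step 17: S(S(S(mul(Z, SZ))))
  step 18: SSSZ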